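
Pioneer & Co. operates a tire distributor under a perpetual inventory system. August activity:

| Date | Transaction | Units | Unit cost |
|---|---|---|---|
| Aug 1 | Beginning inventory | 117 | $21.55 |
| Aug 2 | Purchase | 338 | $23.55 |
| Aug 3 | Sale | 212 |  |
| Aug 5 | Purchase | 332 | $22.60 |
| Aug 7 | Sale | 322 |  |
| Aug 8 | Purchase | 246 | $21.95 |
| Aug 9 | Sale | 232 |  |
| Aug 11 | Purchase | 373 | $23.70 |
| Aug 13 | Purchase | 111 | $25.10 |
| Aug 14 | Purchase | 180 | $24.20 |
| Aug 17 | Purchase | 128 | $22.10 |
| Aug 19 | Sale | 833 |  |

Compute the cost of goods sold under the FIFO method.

COGS = $36,994.75

Aug 3, 212 sold [FIFO — oldest first]: 117 @ $21.55 + 95 @ $23.55 = $4,758.60
Aug 7, 322 sold [FIFO — oldest first]: 243 @ $23.55 + 79 @ $22.60 = $7,508.05
Aug 9, 232 sold [FIFO — oldest first]: 232 @ $22.60 = $5,243.20
Aug 19, 833 sold [FIFO — oldest first]: 21 @ $22.60 + 246 @ $21.95 + 373 @ $23.70 + 111 @ $25.10 + 82 @ $24.20 = $19,484.90
Total COGS = $4,758.60 + $7,508.05 + $5,243.20 + $19,484.90 = $36,994.75
Ending inventory: 98 @ $24.20 + 128 @ $22.10 = $5,200.40
Check: goods available $42,195.15 = COGS $36,994.75 + ending $5,200.40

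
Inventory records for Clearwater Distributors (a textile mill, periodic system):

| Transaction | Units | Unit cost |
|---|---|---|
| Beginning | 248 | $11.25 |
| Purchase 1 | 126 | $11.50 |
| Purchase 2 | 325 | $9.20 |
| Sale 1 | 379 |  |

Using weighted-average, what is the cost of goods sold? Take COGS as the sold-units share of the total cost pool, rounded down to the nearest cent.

COGS = $3,919.58

Sale 1, sell 379: 379/699 × $7,229.00 → $3,919.58
Ending inventory (cost pool remaining) = $3,309.42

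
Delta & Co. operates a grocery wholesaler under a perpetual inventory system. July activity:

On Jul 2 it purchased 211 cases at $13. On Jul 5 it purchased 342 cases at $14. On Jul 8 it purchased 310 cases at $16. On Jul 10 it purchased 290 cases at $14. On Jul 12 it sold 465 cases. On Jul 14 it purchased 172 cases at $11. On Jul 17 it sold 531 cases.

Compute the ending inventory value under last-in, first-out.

Ending inventory = $4,395

Jul 12, 465 sold [LIFO — newest first]: 290 @ $14 + 175 @ $16 = $6,860
Jul 17, 531 sold [LIFO — newest first]: 172 @ $11 + 135 @ $16 + 224 @ $14 = $7,188
Total COGS = $6,860 + $7,188 = $14,048
Ending inventory: 211 @ $13 + 118 @ $14 = $4,395
Check: goods available $18,443 = COGS $14,048 + ending $4,395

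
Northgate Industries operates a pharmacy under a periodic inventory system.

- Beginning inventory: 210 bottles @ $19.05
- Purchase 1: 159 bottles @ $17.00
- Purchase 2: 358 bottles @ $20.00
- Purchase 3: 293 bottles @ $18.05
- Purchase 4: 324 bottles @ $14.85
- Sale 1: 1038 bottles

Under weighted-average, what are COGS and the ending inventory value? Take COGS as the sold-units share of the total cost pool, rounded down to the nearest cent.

Sale 1, sell 1038: 1038/1344 × $23,963.55 → $18,507.56
Ending inventory (cost pool remaining) = $5,455.99

COGS = $18,507.56; ending inventory = $5,455.99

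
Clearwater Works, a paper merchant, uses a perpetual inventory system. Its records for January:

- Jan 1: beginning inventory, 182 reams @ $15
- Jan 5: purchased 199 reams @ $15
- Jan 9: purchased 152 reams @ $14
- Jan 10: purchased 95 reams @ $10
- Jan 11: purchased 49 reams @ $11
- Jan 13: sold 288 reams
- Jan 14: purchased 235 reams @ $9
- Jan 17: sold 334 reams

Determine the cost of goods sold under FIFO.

Jan 13, 288 sold [FIFO — oldest first]: 182 @ $15 + 106 @ $15 = $4,320
Jan 17, 334 sold [FIFO — oldest first]: 93 @ $15 + 152 @ $14 + 89 @ $10 = $4,413
Total COGS = $4,320 + $4,413 = $8,733
Ending inventory: 6 @ $10 + 49 @ $11 + 235 @ $9 = $2,714

COGS = $8,733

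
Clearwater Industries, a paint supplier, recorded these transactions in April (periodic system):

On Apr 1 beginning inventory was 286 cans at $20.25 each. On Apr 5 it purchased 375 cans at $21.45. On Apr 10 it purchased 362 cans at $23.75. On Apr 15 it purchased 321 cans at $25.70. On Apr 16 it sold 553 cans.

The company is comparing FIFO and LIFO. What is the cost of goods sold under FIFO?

COGS = $11,518.65

FIFO COGS: 286 @ $20.25 + 267 @ $21.45 = $11,518.65
LIFO COGS: 321 @ $25.70 + 232 @ $23.75 = $13,759.70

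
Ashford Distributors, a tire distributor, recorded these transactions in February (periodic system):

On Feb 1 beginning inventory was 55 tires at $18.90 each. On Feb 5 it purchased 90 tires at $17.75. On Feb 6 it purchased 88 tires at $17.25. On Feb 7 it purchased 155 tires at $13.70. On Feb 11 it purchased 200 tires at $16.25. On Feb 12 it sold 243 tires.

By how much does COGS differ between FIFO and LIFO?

$452.90

FIFO COGS: 55 @ $18.90 + 90 @ $17.75 + 88 @ $17.25 + 10 @ $13.70 = $4,292.00
LIFO COGS: 200 @ $16.25 + 43 @ $13.70 = $3,839.10
Difference = |$4,292.00 − $3,839.10| = $452.90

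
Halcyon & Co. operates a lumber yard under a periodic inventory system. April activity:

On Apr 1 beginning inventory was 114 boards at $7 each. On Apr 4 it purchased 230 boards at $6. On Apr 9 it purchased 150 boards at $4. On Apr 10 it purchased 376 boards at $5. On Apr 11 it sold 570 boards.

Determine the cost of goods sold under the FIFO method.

COGS = $3,158

Apr 11, 570 sold [FIFO — oldest first]: 114 @ $7 + 230 @ $6 + 150 @ $4 + 76 @ $5 = $3,158
Ending inventory: 300 @ $5 = $1,500
Check: goods available $4,658 = COGS $3,158 + ending $1,500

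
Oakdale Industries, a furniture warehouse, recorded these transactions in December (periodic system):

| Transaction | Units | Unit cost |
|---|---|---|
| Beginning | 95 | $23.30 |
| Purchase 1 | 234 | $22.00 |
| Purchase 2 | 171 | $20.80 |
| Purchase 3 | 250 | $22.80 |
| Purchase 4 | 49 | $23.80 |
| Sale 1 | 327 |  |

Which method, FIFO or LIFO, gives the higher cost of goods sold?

FIFO COGS: 95 @ $23.30 + 232 @ $22.00 = $7,317.50
LIFO COGS: 49 @ $23.80 + 250 @ $22.80 + 28 @ $20.80 = $7,448.60

LIFO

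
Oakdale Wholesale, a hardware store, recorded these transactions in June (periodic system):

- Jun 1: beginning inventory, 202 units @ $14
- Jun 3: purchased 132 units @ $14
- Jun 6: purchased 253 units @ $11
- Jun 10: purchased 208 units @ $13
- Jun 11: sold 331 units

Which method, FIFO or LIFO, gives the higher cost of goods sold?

FIFO COGS: 202 @ $14 + 129 @ $14 = $4,634
LIFO COGS: 208 @ $13 + 123 @ $11 = $4,057

FIFO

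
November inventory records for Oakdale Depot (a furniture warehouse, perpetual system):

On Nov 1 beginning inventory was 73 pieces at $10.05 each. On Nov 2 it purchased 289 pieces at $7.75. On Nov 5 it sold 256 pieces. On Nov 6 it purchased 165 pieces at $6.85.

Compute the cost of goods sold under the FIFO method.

COGS = $2,151.90

Nov 5, 256 sold [FIFO — oldest first]: 73 @ $10.05 + 183 @ $7.75 = $2,151.90
Ending inventory: 106 @ $7.75 + 165 @ $6.85 = $1,951.75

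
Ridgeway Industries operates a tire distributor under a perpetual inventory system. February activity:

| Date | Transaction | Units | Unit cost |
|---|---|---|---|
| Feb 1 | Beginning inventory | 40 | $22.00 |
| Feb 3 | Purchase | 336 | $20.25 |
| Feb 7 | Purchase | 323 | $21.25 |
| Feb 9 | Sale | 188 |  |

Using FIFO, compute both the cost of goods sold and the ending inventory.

COGS = $3,877.00; ending inventory = $10,670.75

Feb 9, 188 sold [FIFO — oldest first]: 40 @ $22.00 + 148 @ $20.25 = $3,877.00
Ending inventory: 188 @ $20.25 + 323 @ $21.25 = $10,670.75
Check: goods available $14,547.75 = COGS $3,877.00 + ending $10,670.75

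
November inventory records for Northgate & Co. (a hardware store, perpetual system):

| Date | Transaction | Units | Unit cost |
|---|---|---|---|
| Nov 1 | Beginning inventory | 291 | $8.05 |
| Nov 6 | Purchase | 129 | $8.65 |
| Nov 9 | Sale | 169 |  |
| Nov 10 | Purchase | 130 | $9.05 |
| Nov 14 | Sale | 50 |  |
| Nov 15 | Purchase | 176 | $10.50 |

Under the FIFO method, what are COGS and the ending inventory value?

Nov 9, 169 sold [FIFO — oldest first]: 169 @ $8.05 = $1,360.45
Nov 14, 50 sold [FIFO — oldest first]: 50 @ $8.05 = $402.50
Total COGS = $1,360.45 + $402.50 = $1,762.95
Ending inventory: 72 @ $8.05 + 129 @ $8.65 + 130 @ $9.05 + 176 @ $10.50 = $4,719.95
Check: goods available $6,482.90 = COGS $1,762.95 + ending $4,719.95

COGS = $1,762.95; ending inventory = $4,719.95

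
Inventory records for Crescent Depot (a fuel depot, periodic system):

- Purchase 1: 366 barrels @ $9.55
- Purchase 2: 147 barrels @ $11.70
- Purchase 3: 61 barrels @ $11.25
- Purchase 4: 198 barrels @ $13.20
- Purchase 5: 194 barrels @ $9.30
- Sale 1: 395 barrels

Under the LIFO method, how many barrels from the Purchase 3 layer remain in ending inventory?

Sale 1 (395) [LIFO — newest first]: 194 @ $9.30 + 198 @ $13.20 + 3 @ $11.25 = $4,451.55
Ending inventory: 366 @ $9.55 + 147 @ $11.70 + 58 @ $11.25 = $5,867.70

58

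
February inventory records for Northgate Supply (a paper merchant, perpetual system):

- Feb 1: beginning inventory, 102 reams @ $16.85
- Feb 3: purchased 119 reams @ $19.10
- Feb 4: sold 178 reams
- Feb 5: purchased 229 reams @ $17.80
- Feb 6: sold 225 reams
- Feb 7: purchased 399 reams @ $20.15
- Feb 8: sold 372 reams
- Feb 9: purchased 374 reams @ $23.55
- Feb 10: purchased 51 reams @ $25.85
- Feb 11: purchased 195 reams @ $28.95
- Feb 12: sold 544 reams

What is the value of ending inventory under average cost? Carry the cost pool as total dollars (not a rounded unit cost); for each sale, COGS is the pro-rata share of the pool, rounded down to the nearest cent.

Ending inventory = $3,727.18

After Feb 1: 102 on hand, pool $1,718.70 (≈ $16.8500 each)
After Feb 3: 221 on hand, pool $3,991.60 (≈ $18.0615 each)
Feb 4, sell 178: 178/221 × $3,991.60 → $3,214.95
After Feb 5: 272 on hand, pool $4,852.85 (≈ $17.8414 each)
Feb 6, sell 225: 225/272 × $4,852.85 → $4,014.30
After Feb 7: 446 on hand, pool $8,878.40 (≈ $19.9067 each)
Feb 8, sell 372: 372/446 × $8,878.40 → $7,405.30
After Feb 9: 448 on hand, pool $10,280.80 (≈ $22.9482 each)
After Feb 10: 499 on hand, pool $11,599.15 (≈ $23.2448 each)
After Feb 11: 694 on hand, pool $17,244.40 (≈ $24.8478 each)
Feb 12, sell 544: 544/694 × $17,244.40 → $13,517.22
Total COGS = $3,214.95 + $4,014.30 + $7,405.30 + $13,517.22 = $28,151.77
Ending inventory (cost pool remaining) = $3,727.18
Check: goods available $31,878.95 = COGS $28,151.77 + ending $3,727.18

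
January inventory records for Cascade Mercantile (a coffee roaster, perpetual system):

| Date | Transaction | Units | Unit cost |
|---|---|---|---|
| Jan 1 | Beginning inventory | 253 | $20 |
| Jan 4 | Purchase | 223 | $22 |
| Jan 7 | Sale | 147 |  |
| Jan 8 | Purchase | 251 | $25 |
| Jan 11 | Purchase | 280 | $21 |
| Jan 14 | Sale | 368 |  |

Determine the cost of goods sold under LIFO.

Jan 7, 147 sold [LIFO — newest first]: 147 @ $22 = $3,234
Jan 14, 368 sold [LIFO — newest first]: 280 @ $21 + 88 @ $25 = $8,080
Total COGS = $3,234 + $8,080 = $11,314
Ending inventory: 253 @ $20 + 76 @ $22 + 163 @ $25 = $10,807
Check: goods available $22,121 = COGS $11,314 + ending $10,807

COGS = $11,314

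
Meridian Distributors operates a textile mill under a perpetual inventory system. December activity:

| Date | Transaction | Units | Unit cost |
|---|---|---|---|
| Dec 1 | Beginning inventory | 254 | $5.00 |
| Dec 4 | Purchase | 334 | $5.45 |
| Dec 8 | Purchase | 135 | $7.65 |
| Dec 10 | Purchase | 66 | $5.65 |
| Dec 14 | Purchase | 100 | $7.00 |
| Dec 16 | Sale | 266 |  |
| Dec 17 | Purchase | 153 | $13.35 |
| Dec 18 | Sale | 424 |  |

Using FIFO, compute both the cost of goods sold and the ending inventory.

COGS = $3,870.60; ending inventory = $3,367.90

Dec 16, 266 sold [FIFO — oldest first]: 254 @ $5.00 + 12 @ $5.45 = $1,335.40
Dec 18, 424 sold [FIFO — oldest first]: 322 @ $5.45 + 102 @ $7.65 = $2,535.20
Total COGS = $1,335.40 + $2,535.20 = $3,870.60
Ending inventory: 33 @ $7.65 + 66 @ $5.65 + 100 @ $7.00 + 153 @ $13.35 = $3,367.90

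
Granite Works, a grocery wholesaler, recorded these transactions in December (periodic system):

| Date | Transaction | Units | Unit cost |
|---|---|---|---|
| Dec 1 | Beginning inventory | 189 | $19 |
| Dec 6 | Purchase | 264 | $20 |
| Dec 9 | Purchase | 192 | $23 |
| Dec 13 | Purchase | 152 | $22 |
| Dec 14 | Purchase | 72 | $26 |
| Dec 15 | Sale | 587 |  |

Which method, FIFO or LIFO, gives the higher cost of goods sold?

FIFO COGS: 189 @ $19 + 264 @ $20 + 134 @ $23 = $11,953
LIFO COGS: 72 @ $26 + 152 @ $22 + 192 @ $23 + 171 @ $20 = $13,052

LIFO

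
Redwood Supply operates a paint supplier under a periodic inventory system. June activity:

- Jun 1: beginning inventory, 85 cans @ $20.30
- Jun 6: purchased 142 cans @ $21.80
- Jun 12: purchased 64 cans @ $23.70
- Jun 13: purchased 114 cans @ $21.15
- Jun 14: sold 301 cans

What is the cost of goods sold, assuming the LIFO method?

Jun 14, 301 sold [LIFO — newest first]: 114 @ $21.15 + 64 @ $23.70 + 123 @ $21.80 = $6,609.30
Ending inventory: 85 @ $20.30 + 19 @ $21.80 = $2,139.70
Check: goods available $8,749.00 = COGS $6,609.30 + ending $2,139.70

COGS = $6,609.30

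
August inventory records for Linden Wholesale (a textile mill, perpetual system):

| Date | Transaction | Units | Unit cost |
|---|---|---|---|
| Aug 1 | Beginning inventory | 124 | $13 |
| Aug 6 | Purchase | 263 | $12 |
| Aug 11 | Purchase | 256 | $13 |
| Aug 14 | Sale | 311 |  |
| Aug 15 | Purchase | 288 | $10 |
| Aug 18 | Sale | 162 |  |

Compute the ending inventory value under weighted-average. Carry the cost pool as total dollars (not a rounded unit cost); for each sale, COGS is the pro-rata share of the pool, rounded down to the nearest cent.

Ending inventory = $5,215.45

After Aug 1: 124 on hand, pool $1,612.00 (≈ $13.0000 each)
After Aug 6: 387 on hand, pool $4,768.00 (≈ $12.3204 each)
After Aug 11: 643 on hand, pool $8,096.00 (≈ $12.5910 each)
Aug 14, sell 311: 311/643 × $8,096.00 → $3,915.79
After Aug 15: 620 on hand, pool $7,060.21 (≈ $11.3874 each)
Aug 18, sell 162: 162/620 × $7,060.21 → $1,844.76
Total COGS = $3,915.79 + $1,844.76 = $5,760.55
Ending inventory (cost pool remaining) = $5,215.45
Check: goods available $10,976.00 = COGS $5,760.55 + ending $5,215.45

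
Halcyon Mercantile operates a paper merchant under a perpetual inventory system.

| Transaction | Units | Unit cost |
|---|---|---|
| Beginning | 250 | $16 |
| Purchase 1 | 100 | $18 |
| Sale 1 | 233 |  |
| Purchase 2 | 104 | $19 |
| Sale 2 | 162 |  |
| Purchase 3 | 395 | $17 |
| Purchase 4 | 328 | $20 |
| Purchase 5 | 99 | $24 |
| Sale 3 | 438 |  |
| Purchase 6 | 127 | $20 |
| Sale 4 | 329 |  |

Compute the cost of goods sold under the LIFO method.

COGS = $21,929

Sale 1 (233) [LIFO — newest first]: 100 @ $18 + 133 @ $16 = $3,928
Sale 2 (162) [LIFO — newest first]: 104 @ $19 + 58 @ $16 = $2,904
Sale 3 (438) [LIFO — newest first]: 99 @ $24 + 328 @ $20 + 11 @ $17 = $9,123
Sale 4 (329) [LIFO — newest first]: 127 @ $20 + 202 @ $17 = $5,974
Total COGS = $3,928 + $2,904 + $9,123 + $5,974 = $21,929
Ending inventory: 59 @ $16 + 182 @ $17 = $4,038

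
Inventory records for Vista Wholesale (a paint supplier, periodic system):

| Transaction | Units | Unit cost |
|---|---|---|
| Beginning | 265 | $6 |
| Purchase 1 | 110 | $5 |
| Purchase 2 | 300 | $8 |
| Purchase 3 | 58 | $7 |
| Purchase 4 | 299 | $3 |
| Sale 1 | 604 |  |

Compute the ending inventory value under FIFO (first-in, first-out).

Ending inventory = $1,871

Sale 1 (604) [FIFO — oldest first]: 265 @ $6 + 110 @ $5 + 229 @ $8 = $3,972
Ending inventory: 71 @ $8 + 58 @ $7 + 299 @ $3 = $1,871
Check: goods available $5,843 = COGS $3,972 + ending $1,871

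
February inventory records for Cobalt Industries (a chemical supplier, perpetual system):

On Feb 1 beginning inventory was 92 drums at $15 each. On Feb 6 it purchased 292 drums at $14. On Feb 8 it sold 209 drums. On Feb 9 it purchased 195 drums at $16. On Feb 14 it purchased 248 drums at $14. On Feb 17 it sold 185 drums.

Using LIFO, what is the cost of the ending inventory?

Ending inventory = $6,544

Feb 8, 209 sold [LIFO — newest first]: 209 @ $14 = $2,926
Feb 17, 185 sold [LIFO — newest first]: 185 @ $14 = $2,590
Total COGS = $2,926 + $2,590 = $5,516
Ending inventory: 92 @ $15 + 83 @ $14 + 195 @ $16 + 63 @ $14 = $6,544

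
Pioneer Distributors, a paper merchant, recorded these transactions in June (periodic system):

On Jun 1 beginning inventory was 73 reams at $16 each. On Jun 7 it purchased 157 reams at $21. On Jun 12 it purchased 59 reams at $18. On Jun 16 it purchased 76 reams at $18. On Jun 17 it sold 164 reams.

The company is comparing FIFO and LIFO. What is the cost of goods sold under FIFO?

COGS = $3,079

FIFO COGS: 73 @ $16 + 91 @ $21 = $3,079
LIFO COGS: 76 @ $18 + 59 @ $18 + 29 @ $21 = $3,039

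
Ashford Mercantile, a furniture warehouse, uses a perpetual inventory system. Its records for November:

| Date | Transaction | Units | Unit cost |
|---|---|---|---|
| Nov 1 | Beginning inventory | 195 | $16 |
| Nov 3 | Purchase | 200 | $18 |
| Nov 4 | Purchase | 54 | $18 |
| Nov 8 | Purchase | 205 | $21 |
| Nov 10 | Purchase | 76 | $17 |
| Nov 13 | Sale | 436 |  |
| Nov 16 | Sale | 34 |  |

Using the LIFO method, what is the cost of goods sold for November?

COGS = $8,999

Nov 13, 436 sold [LIFO — newest first]: 76 @ $17 + 205 @ $21 + 54 @ $18 + 101 @ $18 = $8,387
Nov 16, 34 sold [LIFO — newest first]: 34 @ $18 = $612
Total COGS = $8,387 + $612 = $8,999
Ending inventory: 195 @ $16 + 65 @ $18 = $4,290
Check: goods available $13,289 = COGS $8,999 + ending $4,290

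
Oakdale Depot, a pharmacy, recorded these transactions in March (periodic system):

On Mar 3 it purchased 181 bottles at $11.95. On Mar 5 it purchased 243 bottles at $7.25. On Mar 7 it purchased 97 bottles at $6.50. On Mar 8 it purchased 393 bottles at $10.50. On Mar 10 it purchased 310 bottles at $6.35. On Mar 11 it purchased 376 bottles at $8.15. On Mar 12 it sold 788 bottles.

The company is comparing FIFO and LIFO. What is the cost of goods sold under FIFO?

COGS = $7,358.70

FIFO COGS: 181 @ $11.95 + 243 @ $7.25 + 97 @ $6.50 + 267 @ $10.50 = $7,358.70
LIFO COGS: 376 @ $8.15 + 310 @ $6.35 + 102 @ $10.50 = $6,103.90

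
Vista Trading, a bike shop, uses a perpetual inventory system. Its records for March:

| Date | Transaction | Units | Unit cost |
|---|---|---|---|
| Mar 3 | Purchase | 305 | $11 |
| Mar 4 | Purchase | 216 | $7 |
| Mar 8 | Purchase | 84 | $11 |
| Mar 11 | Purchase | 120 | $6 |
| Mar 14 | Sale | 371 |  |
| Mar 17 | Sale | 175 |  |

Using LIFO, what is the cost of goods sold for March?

COGS = $4,542

Mar 14, 371 sold [LIFO — newest first]: 120 @ $6 + 84 @ $11 + 167 @ $7 = $2,813
Mar 17, 175 sold [LIFO — newest first]: 49 @ $7 + 126 @ $11 = $1,729
Total COGS = $2,813 + $1,729 = $4,542
Ending inventory: 179 @ $11 = $1,969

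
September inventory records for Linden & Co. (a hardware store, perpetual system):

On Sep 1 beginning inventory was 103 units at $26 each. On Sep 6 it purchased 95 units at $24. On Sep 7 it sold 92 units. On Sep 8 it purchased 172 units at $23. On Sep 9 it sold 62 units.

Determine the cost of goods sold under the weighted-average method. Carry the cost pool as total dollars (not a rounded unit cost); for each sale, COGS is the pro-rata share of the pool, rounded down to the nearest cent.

COGS = $3,777.94

After Sep 1: 103 on hand, pool $2,678.00 (≈ $26.0000 each)
After Sep 6: 198 on hand, pool $4,958.00 (≈ $25.0404 each)
Sep 7, sell 92: 92/198 × $4,958.00 → $2,303.71
After Sep 8: 278 on hand, pool $6,610.29 (≈ $23.7780 each)
Sep 9, sell 62: 62/278 × $6,610.29 → $1,474.23
Total COGS = $2,303.71 + $1,474.23 = $3,777.94
Ending inventory (cost pool remaining) = $5,136.06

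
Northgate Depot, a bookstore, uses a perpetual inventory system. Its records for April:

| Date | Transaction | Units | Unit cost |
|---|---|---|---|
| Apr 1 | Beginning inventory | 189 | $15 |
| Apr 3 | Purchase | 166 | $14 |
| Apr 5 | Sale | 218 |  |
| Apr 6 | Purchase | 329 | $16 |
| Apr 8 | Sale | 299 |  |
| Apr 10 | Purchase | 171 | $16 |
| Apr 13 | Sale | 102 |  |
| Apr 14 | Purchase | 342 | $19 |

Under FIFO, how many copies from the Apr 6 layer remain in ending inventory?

65

Apr 5, 218 sold [FIFO — oldest first]: 189 @ $15 + 29 @ $14 = $3,241
Apr 8, 299 sold [FIFO — oldest first]: 137 @ $14 + 162 @ $16 = $4,510
Apr 13, 102 sold [FIFO — oldest first]: 102 @ $16 = $1,632
Total COGS = $3,241 + $4,510 + $1,632 = $9,383
Ending inventory: 65 @ $16 + 171 @ $16 + 342 @ $19 = $10,274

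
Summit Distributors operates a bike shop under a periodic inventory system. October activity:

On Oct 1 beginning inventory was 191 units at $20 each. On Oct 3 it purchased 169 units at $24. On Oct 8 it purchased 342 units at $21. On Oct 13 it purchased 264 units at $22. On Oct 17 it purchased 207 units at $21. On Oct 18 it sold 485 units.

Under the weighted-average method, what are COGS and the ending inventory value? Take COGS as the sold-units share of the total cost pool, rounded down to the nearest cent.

COGS = $10,424.81; ending inventory = $14,788.19

Oct 18, sell 485: 485/1173 × $25,213.00 → $10,424.81
Ending inventory (cost pool remaining) = $14,788.19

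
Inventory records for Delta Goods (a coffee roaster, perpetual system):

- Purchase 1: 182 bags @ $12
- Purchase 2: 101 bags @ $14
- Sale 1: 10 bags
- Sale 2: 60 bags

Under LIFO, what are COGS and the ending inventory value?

Sale 1 (10) [LIFO — newest first]: 10 @ $14 = $140
Sale 2 (60) [LIFO — newest first]: 60 @ $14 = $840
Total COGS = $140 + $840 = $980
Ending inventory: 182 @ $12 + 31 @ $14 = $2,618

COGS = $980; ending inventory = $2,618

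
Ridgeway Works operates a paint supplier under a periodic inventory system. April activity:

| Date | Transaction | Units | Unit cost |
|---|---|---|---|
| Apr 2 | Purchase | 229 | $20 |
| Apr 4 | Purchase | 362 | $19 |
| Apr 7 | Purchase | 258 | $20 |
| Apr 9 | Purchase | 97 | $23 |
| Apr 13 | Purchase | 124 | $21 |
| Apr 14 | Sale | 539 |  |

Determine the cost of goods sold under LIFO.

COGS = $11,135

Apr 14, 539 sold [LIFO — newest first]: 124 @ $21 + 97 @ $23 + 258 @ $20 + 60 @ $19 = $11,135
Ending inventory: 229 @ $20 + 302 @ $19 = $10,318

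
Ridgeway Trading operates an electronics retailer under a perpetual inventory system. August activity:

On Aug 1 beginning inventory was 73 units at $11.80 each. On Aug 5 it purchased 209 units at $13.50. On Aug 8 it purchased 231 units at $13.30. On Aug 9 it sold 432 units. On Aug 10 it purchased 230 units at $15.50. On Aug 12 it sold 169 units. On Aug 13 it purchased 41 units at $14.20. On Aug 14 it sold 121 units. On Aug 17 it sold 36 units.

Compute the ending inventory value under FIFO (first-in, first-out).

Aug 9, 432 sold [FIFO — oldest first]: 73 @ $11.80 + 209 @ $13.50 + 150 @ $13.30 = $5,677.90
Aug 12, 169 sold [FIFO — oldest first]: 81 @ $13.30 + 88 @ $15.50 = $2,441.30
Aug 14, 121 sold [FIFO — oldest first]: 121 @ $15.50 = $1,875.50
Aug 17, 36 sold [FIFO — oldest first]: 21 @ $15.50 + 15 @ $14.20 = $538.50
Total COGS = $5,677.90 + $2,441.30 + $1,875.50 + $538.50 = $10,533.20
Ending inventory: 26 @ $14.20 = $369.20

Ending inventory = $369.20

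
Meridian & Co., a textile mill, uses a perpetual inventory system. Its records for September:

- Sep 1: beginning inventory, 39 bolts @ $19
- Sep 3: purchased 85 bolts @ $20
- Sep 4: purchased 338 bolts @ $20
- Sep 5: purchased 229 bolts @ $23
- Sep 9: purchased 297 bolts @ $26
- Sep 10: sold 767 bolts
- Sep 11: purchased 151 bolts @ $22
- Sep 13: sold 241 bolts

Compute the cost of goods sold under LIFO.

COGS = $22,931

Sep 10, 767 sold [LIFO — newest first]: 297 @ $26 + 229 @ $23 + 241 @ $20 = $17,809
Sep 13, 241 sold [LIFO — newest first]: 151 @ $22 + 90 @ $20 = $5,122
Total COGS = $17,809 + $5,122 = $22,931
Ending inventory: 39 @ $19 + 85 @ $20 + 7 @ $20 = $2,581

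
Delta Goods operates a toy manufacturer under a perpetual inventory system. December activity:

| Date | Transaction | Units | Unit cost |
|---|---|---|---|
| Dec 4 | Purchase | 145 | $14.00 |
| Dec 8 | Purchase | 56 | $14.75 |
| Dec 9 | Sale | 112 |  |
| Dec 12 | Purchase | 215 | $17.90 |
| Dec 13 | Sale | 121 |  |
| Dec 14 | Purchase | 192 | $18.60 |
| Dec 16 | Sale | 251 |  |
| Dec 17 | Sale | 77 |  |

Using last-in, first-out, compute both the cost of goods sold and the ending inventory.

Dec 9, 112 sold [LIFO — newest first]: 56 @ $14.75 + 56 @ $14.00 = $1,610.00
Dec 13, 121 sold [LIFO — newest first]: 121 @ $17.90 = $2,165.90
Dec 16, 251 sold [LIFO — newest first]: 192 @ $18.60 + 59 @ $17.90 = $4,627.30
Dec 17, 77 sold [LIFO — newest first]: 35 @ $17.90 + 42 @ $14.00 = $1,214.50
Total COGS = $1,610.00 + $2,165.90 + $4,627.30 + $1,214.50 = $9,617.70
Ending inventory: 47 @ $14.00 = $658.00
Check: goods available $10,275.70 = COGS $9,617.70 + ending $658.00

COGS = $9,617.70; ending inventory = $658.00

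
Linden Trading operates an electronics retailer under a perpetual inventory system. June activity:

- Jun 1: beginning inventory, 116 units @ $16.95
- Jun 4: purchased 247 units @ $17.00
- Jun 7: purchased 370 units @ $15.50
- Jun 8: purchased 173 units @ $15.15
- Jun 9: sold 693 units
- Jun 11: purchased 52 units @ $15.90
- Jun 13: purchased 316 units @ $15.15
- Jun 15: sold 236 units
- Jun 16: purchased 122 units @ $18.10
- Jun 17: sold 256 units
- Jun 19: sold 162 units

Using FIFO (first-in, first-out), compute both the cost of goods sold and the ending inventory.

Jun 9, 693 sold [FIFO — oldest first]: 116 @ $16.95 + 247 @ $17.00 + 330 @ $15.50 = $11,280.20
Jun 15, 236 sold [FIFO — oldest first]: 40 @ $15.50 + 173 @ $15.15 + 23 @ $15.90 = $3,606.65
Jun 17, 256 sold [FIFO — oldest first]: 29 @ $15.90 + 227 @ $15.15 = $3,900.15
Jun 19, 162 sold [FIFO — oldest first]: 89 @ $15.15 + 73 @ $18.10 = $2,669.65
Total COGS = $11,280.20 + $3,606.65 + $3,900.15 + $2,669.65 = $21,456.65
Ending inventory: 49 @ $18.10 = $886.90
Check: goods available $22,343.55 = COGS $21,456.65 + ending $886.90

COGS = $21,456.65; ending inventory = $886.90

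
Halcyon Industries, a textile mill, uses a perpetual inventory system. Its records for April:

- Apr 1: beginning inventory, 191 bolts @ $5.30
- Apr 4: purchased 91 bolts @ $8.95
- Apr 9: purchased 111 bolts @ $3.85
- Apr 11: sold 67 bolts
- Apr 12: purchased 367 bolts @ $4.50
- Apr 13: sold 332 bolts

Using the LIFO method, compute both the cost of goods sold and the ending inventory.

COGS = $1,751.95; ending inventory = $2,153.65

Apr 11, 67 sold [LIFO — newest first]: 67 @ $3.85 = $257.95
Apr 13, 332 sold [LIFO — newest first]: 332 @ $4.50 = $1,494.00
Total COGS = $257.95 + $1,494.00 = $1,751.95
Ending inventory: 191 @ $5.30 + 91 @ $8.95 + 44 @ $3.85 + 35 @ $4.50 = $2,153.65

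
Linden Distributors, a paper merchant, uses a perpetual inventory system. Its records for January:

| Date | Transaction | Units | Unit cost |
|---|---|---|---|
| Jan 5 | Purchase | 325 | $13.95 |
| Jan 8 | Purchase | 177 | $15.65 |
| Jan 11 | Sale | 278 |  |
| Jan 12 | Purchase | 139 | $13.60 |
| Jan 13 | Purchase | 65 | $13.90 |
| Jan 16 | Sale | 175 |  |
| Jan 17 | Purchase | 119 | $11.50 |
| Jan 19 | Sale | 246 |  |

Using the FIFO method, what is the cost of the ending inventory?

Jan 11, 278 sold [FIFO — oldest first]: 278 @ $13.95 = $3,878.10
Jan 16, 175 sold [FIFO — oldest first]: 47 @ $13.95 + 128 @ $15.65 = $2,658.85
Jan 19, 246 sold [FIFO — oldest first]: 49 @ $15.65 + 139 @ $13.60 + 58 @ $13.90 = $3,463.45
Total COGS = $3,878.10 + $2,658.85 + $3,463.45 = $10,000.40
Ending inventory: 7 @ $13.90 + 119 @ $11.50 = $1,465.80

Ending inventory = $1,465.80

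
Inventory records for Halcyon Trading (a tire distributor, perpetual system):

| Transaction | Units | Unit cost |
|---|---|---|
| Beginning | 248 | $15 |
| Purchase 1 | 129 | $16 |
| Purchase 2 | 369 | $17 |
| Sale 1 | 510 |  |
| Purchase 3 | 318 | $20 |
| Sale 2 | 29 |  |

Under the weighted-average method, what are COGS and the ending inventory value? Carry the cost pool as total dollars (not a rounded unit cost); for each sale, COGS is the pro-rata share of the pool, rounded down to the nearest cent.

After Beginning: 248 on hand, pool $3,720.00 (≈ $15.0000 each)
After Purchase 1: 377 on hand, pool $5,784.00 (≈ $15.3422 each)
After Purchase 2: 746 on hand, pool $12,057.00 (≈ $16.1622 each)
Sale 1, sell 510: 510/746 × $12,057.00 → $8,242.72
After Purchase 3: 554 on hand, pool $10,174.28 (≈ $18.3651 each)
Sale 2, sell 29: 29/554 × $10,174.28 → $532.58
Total COGS = $8,242.72 + $532.58 = $8,775.30
Ending inventory (cost pool remaining) = $9,641.70

COGS = $8,775.30; ending inventory = $9,641.70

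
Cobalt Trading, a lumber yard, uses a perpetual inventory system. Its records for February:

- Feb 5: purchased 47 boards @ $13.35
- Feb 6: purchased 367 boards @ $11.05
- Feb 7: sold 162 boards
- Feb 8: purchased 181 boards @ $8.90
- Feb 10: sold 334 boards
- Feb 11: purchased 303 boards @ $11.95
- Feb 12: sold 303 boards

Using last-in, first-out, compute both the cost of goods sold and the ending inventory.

COGS = $8,712.50; ending inventory = $1,202.05

Feb 7, 162 sold [LIFO — newest first]: 162 @ $11.05 = $1,790.10
Feb 10, 334 sold [LIFO — newest first]: 181 @ $8.90 + 153 @ $11.05 = $3,301.55
Feb 12, 303 sold [LIFO — newest first]: 303 @ $11.95 = $3,620.85
Total COGS = $1,790.10 + $3,301.55 + $3,620.85 = $8,712.50
Ending inventory: 47 @ $13.35 + 52 @ $11.05 = $1,202.05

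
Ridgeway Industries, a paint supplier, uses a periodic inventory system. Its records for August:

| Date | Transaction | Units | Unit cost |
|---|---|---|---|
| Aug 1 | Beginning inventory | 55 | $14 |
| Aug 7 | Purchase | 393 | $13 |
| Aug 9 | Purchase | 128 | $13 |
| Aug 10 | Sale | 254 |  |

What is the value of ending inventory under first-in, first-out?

Aug 10, 254 sold [FIFO — oldest first]: 55 @ $14 + 199 @ $13 = $3,357
Ending inventory: 194 @ $13 + 128 @ $13 = $4,186
Check: goods available $7,543 = COGS $3,357 + ending $4,186

Ending inventory = $4,186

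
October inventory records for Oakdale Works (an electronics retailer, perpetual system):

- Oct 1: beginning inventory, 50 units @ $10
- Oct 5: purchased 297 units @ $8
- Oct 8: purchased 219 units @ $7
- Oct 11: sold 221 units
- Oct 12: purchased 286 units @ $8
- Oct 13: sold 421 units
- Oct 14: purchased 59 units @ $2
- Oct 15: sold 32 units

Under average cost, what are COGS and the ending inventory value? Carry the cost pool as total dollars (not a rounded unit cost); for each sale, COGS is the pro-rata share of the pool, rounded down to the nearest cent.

COGS = $5,252.14; ending inventory = $1,562.86

After Oct 1: 50 on hand, pool $500.00 (≈ $10.0000 each)
After Oct 5: 347 on hand, pool $2,876.00 (≈ $8.2882 each)
After Oct 8: 566 on hand, pool $4,409.00 (≈ $7.7898 each)
Oct 11, sell 221: 221/566 × $4,409.00 → $1,721.53
After Oct 12: 631 on hand, pool $4,975.47 (≈ $7.8851 each)
Oct 13, sell 421: 421/631 × $4,975.47 → $3,319.60
After Oct 14: 269 on hand, pool $1,773.87 (≈ $6.5943 each)
Oct 15, sell 32: 32/269 × $1,773.87 → $211.01
Total COGS = $1,721.53 + $3,319.60 + $211.01 = $5,252.14
Ending inventory (cost pool remaining) = $1,562.86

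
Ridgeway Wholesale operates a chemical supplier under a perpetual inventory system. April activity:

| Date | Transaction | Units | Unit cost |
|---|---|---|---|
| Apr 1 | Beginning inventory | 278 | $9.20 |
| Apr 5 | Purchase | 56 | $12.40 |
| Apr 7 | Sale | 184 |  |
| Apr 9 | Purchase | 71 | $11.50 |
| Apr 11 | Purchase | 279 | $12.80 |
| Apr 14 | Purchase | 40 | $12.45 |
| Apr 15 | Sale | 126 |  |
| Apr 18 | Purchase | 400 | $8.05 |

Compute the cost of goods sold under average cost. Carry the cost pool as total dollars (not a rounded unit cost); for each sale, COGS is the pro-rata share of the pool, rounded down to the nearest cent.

COGS = $3,272.29

After Apr 1: 278 on hand, pool $2,557.60 (≈ $9.2000 each)
After Apr 5: 334 on hand, pool $3,252.00 (≈ $9.7365 each)
Apr 7, sell 184: 184/334 × $3,252.00 → $1,791.52
After Apr 9: 221 on hand, pool $2,276.98 (≈ $10.3031 each)
After Apr 11: 500 on hand, pool $5,848.18 (≈ $11.6964 each)
After Apr 14: 540 on hand, pool $6,346.18 (≈ $11.7522 each)
Apr 15, sell 126: 126/540 × $6,346.18 → $1,480.77
After Apr 18: 814 on hand, pool $8,085.41 (≈ $9.9329 each)
Total COGS = $1,791.52 + $1,480.77 = $3,272.29
Ending inventory (cost pool remaining) = $8,085.41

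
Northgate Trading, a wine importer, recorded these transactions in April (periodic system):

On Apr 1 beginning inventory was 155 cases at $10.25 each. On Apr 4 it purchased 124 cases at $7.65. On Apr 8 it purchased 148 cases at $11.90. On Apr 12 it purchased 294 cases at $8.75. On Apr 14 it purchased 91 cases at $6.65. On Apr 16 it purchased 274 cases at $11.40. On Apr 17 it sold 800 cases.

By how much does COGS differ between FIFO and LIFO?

$582.75

FIFO COGS: 155 @ $10.25 + 124 @ $7.65 + 148 @ $11.90 + 294 @ $8.75 + 79 @ $6.65 = $7,396.40
LIFO COGS: 274 @ $11.40 + 91 @ $6.65 + 294 @ $8.75 + 141 @ $11.90 = $7,979.15
Difference = |$7,396.40 − $7,979.15| = $582.75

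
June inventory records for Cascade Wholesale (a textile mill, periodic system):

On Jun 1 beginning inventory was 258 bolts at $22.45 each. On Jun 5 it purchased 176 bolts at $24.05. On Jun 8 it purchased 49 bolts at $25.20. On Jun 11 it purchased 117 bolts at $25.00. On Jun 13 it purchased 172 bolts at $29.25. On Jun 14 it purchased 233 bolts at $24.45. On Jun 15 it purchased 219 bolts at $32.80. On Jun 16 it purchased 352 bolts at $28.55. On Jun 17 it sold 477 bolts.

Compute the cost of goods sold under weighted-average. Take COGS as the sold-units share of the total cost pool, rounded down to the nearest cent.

COGS = $12,755.92

Jun 17, sell 477: 477/1576 × $42,145.35 → $12,755.92
Ending inventory (cost pool remaining) = $29,389.43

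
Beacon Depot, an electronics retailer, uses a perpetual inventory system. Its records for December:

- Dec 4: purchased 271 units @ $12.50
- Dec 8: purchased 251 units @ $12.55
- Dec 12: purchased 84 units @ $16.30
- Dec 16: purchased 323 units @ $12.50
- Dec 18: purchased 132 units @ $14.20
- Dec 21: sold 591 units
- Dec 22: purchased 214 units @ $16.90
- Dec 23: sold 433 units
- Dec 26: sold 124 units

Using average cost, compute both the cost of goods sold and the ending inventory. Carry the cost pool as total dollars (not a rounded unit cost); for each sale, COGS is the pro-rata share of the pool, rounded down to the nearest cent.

After Dec 4: 271 on hand, pool $3,387.50 (≈ $12.5000 each)
After Dec 8: 522 on hand, pool $6,537.55 (≈ $12.5240 each)
After Dec 12: 606 on hand, pool $7,906.75 (≈ $13.0474 each)
After Dec 16: 929 on hand, pool $11,944.25 (≈ $12.8571 each)
After Dec 18: 1061 on hand, pool $13,818.65 (≈ $13.0242 each)
Dec 21, sell 591: 591/1061 × $13,818.65 → $7,697.28
After Dec 22: 684 on hand, pool $9,737.97 (≈ $14.2368 each)
Dec 23, sell 433: 433/684 × $9,737.97 → $6,164.53
Dec 26, sell 124: 124/251 × $3,573.44 → $1,765.36
Total COGS = $7,697.28 + $6,164.53 + $1,765.36 = $15,627.17
Ending inventory (cost pool remaining) = $1,808.08
Check: goods available $17,435.25 = COGS $15,627.17 + ending $1,808.08

COGS = $15,627.17; ending inventory = $1,808.08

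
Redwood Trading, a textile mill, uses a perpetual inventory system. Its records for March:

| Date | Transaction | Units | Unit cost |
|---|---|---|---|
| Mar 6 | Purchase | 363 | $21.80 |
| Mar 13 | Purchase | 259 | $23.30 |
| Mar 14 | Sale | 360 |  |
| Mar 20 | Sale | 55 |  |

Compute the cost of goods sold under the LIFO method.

COGS = $9,435.50

Mar 14, 360 sold [LIFO — newest first]: 259 @ $23.30 + 101 @ $21.80 = $8,236.50
Mar 20, 55 sold [LIFO — newest first]: 55 @ $21.80 = $1,199.00
Total COGS = $8,236.50 + $1,199.00 = $9,435.50
Ending inventory: 207 @ $21.80 = $4,512.60
Check: goods available $13,948.10 = COGS $9,435.50 + ending $4,512.60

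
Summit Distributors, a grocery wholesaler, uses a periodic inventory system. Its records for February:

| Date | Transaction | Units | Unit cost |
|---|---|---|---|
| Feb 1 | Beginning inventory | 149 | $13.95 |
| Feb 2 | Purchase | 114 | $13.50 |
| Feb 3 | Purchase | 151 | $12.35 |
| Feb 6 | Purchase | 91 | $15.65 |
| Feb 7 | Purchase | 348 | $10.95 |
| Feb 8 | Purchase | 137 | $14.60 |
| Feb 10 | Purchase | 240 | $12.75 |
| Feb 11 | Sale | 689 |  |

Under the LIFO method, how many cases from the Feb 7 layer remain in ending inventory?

36

Feb 11, 689 sold [LIFO — newest first]: 240 @ $12.75 + 137 @ $14.60 + 312 @ $10.95 = $8,476.60
Ending inventory: 149 @ $13.95 + 114 @ $13.50 + 151 @ $12.35 + 91 @ $15.65 + 36 @ $10.95 = $7,300.75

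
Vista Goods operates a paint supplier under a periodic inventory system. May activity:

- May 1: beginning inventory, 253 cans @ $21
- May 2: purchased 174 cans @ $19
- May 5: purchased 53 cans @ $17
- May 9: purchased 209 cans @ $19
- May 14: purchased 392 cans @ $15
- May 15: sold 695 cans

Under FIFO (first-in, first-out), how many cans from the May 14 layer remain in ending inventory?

May 15, 695 sold [FIFO — oldest first]: 253 @ $21 + 174 @ $19 + 53 @ $17 + 209 @ $19 + 6 @ $15 = $13,581
Ending inventory: 386 @ $15 = $5,790
Check: goods available $19,371 = COGS $13,581 + ending $5,790

386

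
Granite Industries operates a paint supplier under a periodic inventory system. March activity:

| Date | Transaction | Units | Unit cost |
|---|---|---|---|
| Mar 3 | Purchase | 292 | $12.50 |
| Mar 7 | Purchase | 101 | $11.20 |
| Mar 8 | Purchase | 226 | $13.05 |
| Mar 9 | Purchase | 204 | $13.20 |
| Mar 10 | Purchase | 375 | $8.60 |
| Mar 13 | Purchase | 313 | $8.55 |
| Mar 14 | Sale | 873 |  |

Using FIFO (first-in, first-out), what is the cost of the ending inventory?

Ending inventory = $5,471.15

Mar 14, 873 sold [FIFO — oldest first]: 292 @ $12.50 + 101 @ $11.20 + 226 @ $13.05 + 204 @ $13.20 + 50 @ $8.60 = $10,853.30
Ending inventory: 325 @ $8.60 + 313 @ $8.55 = $5,471.15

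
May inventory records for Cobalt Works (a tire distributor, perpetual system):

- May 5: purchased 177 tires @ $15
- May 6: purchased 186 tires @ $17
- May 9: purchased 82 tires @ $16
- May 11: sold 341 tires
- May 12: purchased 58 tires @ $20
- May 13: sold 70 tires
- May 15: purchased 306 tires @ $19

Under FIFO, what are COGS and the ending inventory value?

May 11, 341 sold [FIFO — oldest first]: 177 @ $15 + 164 @ $17 = $5,443
May 13, 70 sold [FIFO — oldest first]: 22 @ $17 + 48 @ $16 = $1,142
Total COGS = $5,443 + $1,142 = $6,585
Ending inventory: 34 @ $16 + 58 @ $20 + 306 @ $19 = $7,518

COGS = $6,585; ending inventory = $7,518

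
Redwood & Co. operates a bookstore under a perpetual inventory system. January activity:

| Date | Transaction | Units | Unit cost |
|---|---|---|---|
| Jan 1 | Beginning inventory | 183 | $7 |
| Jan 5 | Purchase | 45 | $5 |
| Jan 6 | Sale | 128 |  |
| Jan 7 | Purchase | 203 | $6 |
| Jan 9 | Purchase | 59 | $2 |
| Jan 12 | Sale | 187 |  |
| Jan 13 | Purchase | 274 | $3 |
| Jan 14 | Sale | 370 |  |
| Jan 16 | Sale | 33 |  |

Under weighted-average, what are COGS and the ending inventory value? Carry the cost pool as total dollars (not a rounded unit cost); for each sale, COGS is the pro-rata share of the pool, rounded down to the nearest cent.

COGS = $3,480.90; ending inventory = $183.10

After Jan 1: 183 on hand, pool $1,281.00 (≈ $7.0000 each)
After Jan 5: 228 on hand, pool $1,506.00 (≈ $6.6053 each)
Jan 6, sell 128: 128/228 × $1,506.00 → $845.47
After Jan 7: 303 on hand, pool $1,878.53 (≈ $6.1998 each)
After Jan 9: 362 on hand, pool $1,996.53 (≈ $5.5153 each)
Jan 12, sell 187: 187/362 × $1,996.53 → $1,031.35
After Jan 13: 449 on hand, pool $1,787.18 (≈ $3.9804 each)
Jan 14, sell 370: 370/449 × $1,787.18 → $1,472.73
Jan 16, sell 33: 33/79 × $314.45 → $131.35
Total COGS = $845.47 + $1,031.35 + $1,472.73 + $131.35 = $3,480.90
Ending inventory (cost pool remaining) = $183.10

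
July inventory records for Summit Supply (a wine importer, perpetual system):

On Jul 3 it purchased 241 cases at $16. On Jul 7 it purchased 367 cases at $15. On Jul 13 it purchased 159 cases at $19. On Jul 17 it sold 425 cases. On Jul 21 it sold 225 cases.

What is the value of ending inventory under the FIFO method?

Jul 17, 425 sold [FIFO — oldest first]: 241 @ $16 + 184 @ $15 = $6,616
Jul 21, 225 sold [FIFO — oldest first]: 183 @ $15 + 42 @ $19 = $3,543
Total COGS = $6,616 + $3,543 = $10,159
Ending inventory: 117 @ $19 = $2,223
Check: goods available $12,382 = COGS $10,159 + ending $2,223

Ending inventory = $2,223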